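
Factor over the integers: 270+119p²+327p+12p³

(3p+5)(4p+9)(p+6)

Testing divisors of the constant over divisors of the leading coefficient, p = −9/4 is a root, so (4p+9) is a factor; dividing leaves 3p²+23p+30.
The remaining quadratic factors as (p+6)(3p+5).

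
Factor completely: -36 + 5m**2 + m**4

Substitute u = m**2 to get a quadratic in u, then factor.
m**2 - 4 is a difference of squares.
m**2 + 9 is irreducible over ℤ (sum of squares).

(m + 2)(m - 2)(m**2 + 9)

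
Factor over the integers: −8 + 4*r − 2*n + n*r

Group as (n*r − 2*n) + (4*r − 8) = n*(r − 2) + 4*(r − 2).
Both groups share the factor (r − 2).

(n + 4)*(r − 2)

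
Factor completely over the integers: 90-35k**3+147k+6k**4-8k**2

Among the possible rational roots, k = -3/2 is a root, giving the factor (2k+3) and quotient 3k**3-22k**2+29k+30.
Then k = 5 is a root, so (k-5) divides it; the quotient is 3k**2-7k-6.
The remaining quadratic factors as (3k+2)(k-3).

(2k+3)(3k+2)(k-3)(k-5)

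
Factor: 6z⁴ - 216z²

6z²(z + 6)(z - 6)

Factor out 6z², leaving z² - 36, which is a difference of two squares.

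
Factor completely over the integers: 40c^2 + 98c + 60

Pull out the common factor 2, then factor the remaining trinomial.

2(4c + 5)(5c + 6)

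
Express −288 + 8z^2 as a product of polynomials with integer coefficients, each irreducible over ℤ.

8(z + 6)(z − 6)

Every term has a factor of 8. Then z^2 − 36 = (z)² − (6)².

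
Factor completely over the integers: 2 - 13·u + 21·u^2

(3·u - 1)·(7·u - 2)

Need a pair with product 21·2 = 42 and sum -13: that's -7 and -6.
Split the middle term: 21·u^2 - 7·u - 6·u + 2 = 7·u·(3·u - 1) - 2·(3·u - 1).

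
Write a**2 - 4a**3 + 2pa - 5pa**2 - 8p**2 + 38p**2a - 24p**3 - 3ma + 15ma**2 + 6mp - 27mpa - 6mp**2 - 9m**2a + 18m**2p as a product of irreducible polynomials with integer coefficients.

(3m + 3p - 4a + 1)(2p - a)(3m - 4p - a)

Group: 2p(9m**2 - 3mp - 15ma + 3m - 12p**2 + 13pa - 4p + 4a**2 - a) - a(9m**2 - 3mp - 15ma + 3m - 12p**2 + 13pa - 4p + 4a**2 - a); both groups contain (9m**2 - 3mp - 15ma + 3m - 12p**2 + 13pa - 4p + 4a**2 - a), so (2p - a) is a factor with cofactor 9m**2 - 3mp - 15ma + 3m - 12p**2 + 13pa - 4p + 4a**2 - a.
The cofactor groups again: 9m**2 - 3mp - 15ma + 3m - 12p**2 + 13pa - 4p + 4a**2 - a = 3m(3m + 3p - 4a + 1) + (-4p - a)(3m + 3p - 4a + 1); both groups contain (3m + 3p - 4a + 1), giving (3m - 4p - a)(3m + 3p - 4a + 1).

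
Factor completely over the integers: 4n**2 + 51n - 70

Need a pair with product 4·(-70) = -280 and sum 51: that's 56 and -5.
Split the middle term: 4n**2 + 56n - 5n - 70 = 4n(n + 14) - 5(n + 14).

(4n - 5)(n + 14)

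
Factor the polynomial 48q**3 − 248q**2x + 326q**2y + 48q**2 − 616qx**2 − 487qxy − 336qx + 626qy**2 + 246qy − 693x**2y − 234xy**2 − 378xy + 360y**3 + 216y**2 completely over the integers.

(6q + 11x + 10y + 6)(8q + 9y)(q − 7x + 4y)

Group: 6q(8q**2 − 56qx + 41qy − 63xy + 36y**2) + (11x + 10y + 6)(8q**2 − 56qx + 41qy − 63xy + 36y**2); both groups contain (8q**2 − 56qx + 41qy − 63xy + 36y**2), so (6q + 11x + 10y + 6) is a factor with cofactor 8q**2 − 56qx + 41qy − 63xy + 36y**2.
The cofactor groups again: 8q**2 − 56qx + 41qy − 63xy + 36y**2 = q(8q + 9y) + (−7x + 4y)(8q + 9y); both groups contain (8q + 9y), giving (q − 7x + 4y)(8q + 9y).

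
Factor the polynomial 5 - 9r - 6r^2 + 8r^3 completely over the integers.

(2r - 1)(4r - 5)(r + 1)

Among the possible rational roots, r = -1 is a root, so (r + 1) divides it; the quotient is 8r^2 - 14r + 5.
The remaining quadratic factors as (2r - 1)(4r - 5).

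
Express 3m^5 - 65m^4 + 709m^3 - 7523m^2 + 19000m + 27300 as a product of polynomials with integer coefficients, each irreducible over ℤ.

Among the possible rational roots, m = 14/3 is a root, giving the factor (3m - 14) and quotient m^4 - 17m^3 + 157m^2 - 1775m - 1950.
Then m = -1 is a root, giving the factor (m + 1) and quotient m^3 - 18m^2 + 175m - 1950.
Then m = 15 is a root, so (m - 15) is a factor; dividing leaves m^2 - 3m + 130.
The quadratic m^2 - 3m + 130 has discriminant -511 < 0 and is irreducible over ℤ.

(3m - 14)(m + 1)(m - 15)(m^2 - 3m + 130)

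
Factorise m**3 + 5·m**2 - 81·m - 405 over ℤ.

(m + 5)·(m + 9)·(m - 9)

Among the possible rational roots, m = 9 is a root, so (m - 9) is a factor; dividing leaves m**2 + 14·m + 45.
The remaining quadratic factors as (m + 5)(m + 9).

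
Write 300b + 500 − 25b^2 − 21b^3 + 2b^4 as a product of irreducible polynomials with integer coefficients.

Trying the rational-root candidates, b = 5 is a root, so (b − 5) is a factor; dividing leaves 2b^3 − 11b^2 − 80b − 100.
Continuing, b = 10 is a root, so (b − 10) is a factor; dividing leaves 2b^2 + 9b + 10.
The remaining quadratic factors as (b + 2)(2b + 5).

(2b + 5)(b + 2)(b − 10)(b − 5)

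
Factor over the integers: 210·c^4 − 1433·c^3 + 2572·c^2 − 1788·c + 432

(2·c − 9)·(3·c − 2)·(5·c − 4)·(7·c − 6)

Trying the rational-root candidates, c = 9/2 is a root, giving the factor (2·c − 9) and quotient 105·c^3 − 244·c^2 + 188·c − 48.
Continuing, c = 6/7 is a root, so (7·c − 6) is a factor; dividing leaves 15·c^2 − 22·c + 8.
The remaining quadratic factors as (3·c − 2)(5·c − 4).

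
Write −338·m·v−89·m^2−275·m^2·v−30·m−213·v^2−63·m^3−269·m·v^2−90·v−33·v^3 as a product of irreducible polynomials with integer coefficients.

Group: m·(−63·m^2−86·m·v−89·m−11·v^2−71·v−30) + 3·v·(−63·m^2−86·m·v−89·m−11·v^2−71·v−30); both groups contain (−63·m^2−86·m·v−89·m−11·v^2−71·v−30), so (m+3·v) is a factor with cofactor −63·m^2−86·m·v−89·m−11·v^2−71·v−30.
The cofactor groups again: −63·m^2−86·m·v−89·m−11·v^2−71·v−30 = −7·m·(9·m+11·v+5) + (−v−6)·(9·m+11·v+5); both groups contain (9·m+11·v+5), giving −(7·m+v+6)·(9·m+11·v+5).

−(7·m+v+6)·(9·m+11·v+5)·(m+3·v)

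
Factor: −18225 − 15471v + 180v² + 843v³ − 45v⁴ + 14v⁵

Trying the rational-root candidates, v = 9/2 is a root, so (2v − 9) is a factor; dividing leaves 7v⁴ + 9v³ + 462v² + 2169v + 2025.
Continuing, v = −9/7 is a root, so (7v + 9) divides it; the quotient is v³ + 66v + 225.
Continuing, v = −3 is a root, so (v + 3) is a factor; dividing leaves v² − 3v + 75.
The quadratic v² − 3v + 75 has discriminant −291 < 0 and is irreducible over ℤ.

(2v − 9)(7v + 9)(v + 3)(v² − 3v + 75)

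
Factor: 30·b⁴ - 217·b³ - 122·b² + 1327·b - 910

(5·b + 13)·(6·b - 5)·(b - 2)·(b - 7)

Trying the rational-root candidates, b = 5/6 is a root, so (6·b - 5) divides it; the quotient is 5·b³ - 32·b² - 47·b + 182.
Then b = 7 is a root, so (b - 7) is a factor; dividing leaves 5·b² + 3·b - 26.
The remaining quadratic factors as (b - 2)(5·b + 13).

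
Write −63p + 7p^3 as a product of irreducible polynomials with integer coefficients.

Pull out the common factor 7p; p^2 − 9 is a difference of squares.

7p(p + 3)(p − 3)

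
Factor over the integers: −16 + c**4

Difference of squares twice: with A = c and B = 2, A⁴ − B⁴ = (A² − B²)(A² + B²), and A² − B² factors again.

(c + 2)*(c − 2)*(c**2 + 4)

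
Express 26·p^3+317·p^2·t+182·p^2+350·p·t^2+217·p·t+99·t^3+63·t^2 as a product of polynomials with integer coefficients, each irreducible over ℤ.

(13·p+9·t)·(2·p+t)·(p+11·t+7)

Group: p·(26·p^2+31·p·t+9·t^2) + (11·t+7)·(26·p^2+31·p·t+9·t^2); both groups contain (26·p^2+31·p·t+9·t^2), so (p+11·t+7) is a factor with cofactor 26·p^2+31·p·t+9·t^2.
The cofactor groups again: 26·p^2+31·p·t+9·t^2 = 2·p·(13·p+9·t) + t·(13·p+9·t); both groups contain (13·p+9·t), giving (2·p+t)·(13·p+9·t).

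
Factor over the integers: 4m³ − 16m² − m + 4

Group as (4m³ − m) + (−16m² + 4) = m(4m² − 1) − 4(4m² − 1).
Both groups share the factor (4m² − 1).

(2m + 1)(2m − 1)(m − 4)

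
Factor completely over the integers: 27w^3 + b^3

(3w + b)(9w^2 - 3wb + b^2)

Recognize a sum of cubes with the parts b and 3w.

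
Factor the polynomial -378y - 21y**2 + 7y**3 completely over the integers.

Pull out the common factor 7y, then factor the remaining trinomial.

7y(y + 6)(y - 9)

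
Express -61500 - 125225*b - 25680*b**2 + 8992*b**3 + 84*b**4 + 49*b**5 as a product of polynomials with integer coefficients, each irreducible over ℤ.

By the rational root theorem, b = -15/7 is a root, so (7*b + 15) divides it; the quotient is 7*b**4 - 3*b**3 + 1291*b**2 - 6435*b - 4100.
Next, b = 5 is a root, so (b - 5) divides it; the quotient is 7*b**3 + 32*b**2 + 1451*b + 820.
Next, b = -4/7 is a root, giving the factor (7*b + 4) and quotient b**2 + 4*b + 205.
The quadratic b**2 + 4*b + 205 has discriminant -804 < 0 and is irreducible over ℤ.

(7*b + 15)*(7*b + 4)*(b - 5)*(b**2 + 4*b + 205)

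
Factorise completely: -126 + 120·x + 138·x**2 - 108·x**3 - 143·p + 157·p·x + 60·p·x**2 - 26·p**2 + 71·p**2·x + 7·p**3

(7·p - 6·x + 9)·(p + 2·x + 2)·(p + 9·x - 7)

Group: p·(7·p**2 + 57·p·x - 40·p - 54·x**2 + 123·x - 63) + (2·x + 2)·(7·p**2 + 57·p·x - 40·p - 54·x**2 + 123·x - 63); both groups contain (7·p**2 + 57·p·x - 40·p - 54·x**2 + 123·x - 63), so (p + 2·x + 2) is a factor with cofactor 7·p**2 + 57·p·x - 40·p - 54·x**2 + 123·x - 63.
The cofactor groups again: 7·p**2 + 57·p·x - 40·p - 54·x**2 + 123·x - 63 = p·(7·p - 6·x + 9) + (9·x - 7)·(7·p - 6·x + 9); both groups contain (7·p - 6·x + 9), giving (p + 9·x - 7)·(7·p - 6·x + 9).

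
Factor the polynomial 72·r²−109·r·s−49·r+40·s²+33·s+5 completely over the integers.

(8·r−5·s−1)·(9·r−8·s−5)

Group: 9·r·(8·r−5·s−1) + (−8·s−5)·(8·r−5·s−1); both groups contain (8·r−5·s−1).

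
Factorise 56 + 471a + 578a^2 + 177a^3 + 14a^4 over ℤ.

Trying the rational-root candidates, a = -1/7 is a root, giving the factor (7a + 1) and quotient 2a^3 + 25a^2 + 79a + 56.
Next, a = -7/2 is a root, so (2a + 7) divides it; the quotient is a^2 + 9a + 8.
The remaining quadratic factors as (a + 8)(a + 1).

(2a + 7)(7a + 1)(a + 1)(a + 8)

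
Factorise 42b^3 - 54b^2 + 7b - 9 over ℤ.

Group as (42b^3 + 7b) + (-54b^2 - 9) = 7b(6b^2 + 1) - 9(6b^2 + 1).
Both groups share the factor (6b^2 + 1).

(7b - 9)(6b^2 + 1)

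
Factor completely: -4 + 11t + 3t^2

(3t - 1)(t + 4)

Need a pair with product 3·(-4) = -12 and sum 11: that's 12 and -1.
Split the middle term: 3t^2 + 12t - t - 4 = 3t(t + 4) - (t + 4).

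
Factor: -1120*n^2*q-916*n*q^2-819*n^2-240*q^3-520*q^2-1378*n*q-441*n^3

Group: 9*n*(-49*n^2-70*n*q-91*n-24*q^2-52*q) + 10*q*(-49*n^2-70*n*q-91*n-24*q^2-52*q); both groups contain (-49*n^2-70*n*q-91*n-24*q^2-52*q), so (9*n+10*q) is a factor with cofactor -49*n^2-70*n*q-91*n-24*q^2-52*q.
The cofactor groups again: -49*n^2-70*n*q-91*n-24*q^2-52*q = -7*n*(7*n+4*q) + (-6*q-13)*(7*n+4*q); both groups contain (7*n+4*q), giving -(7*n+6*q+13)*(7*n+4*q).

-(7*n+4*q)*(7*n+6*q+13)*(9*n+10*q)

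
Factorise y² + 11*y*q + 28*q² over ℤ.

Group: y*(y + 7*q) + 4*q*(y + 7*q); both groups contain (y + 7*q).

(y + 4*q)*(y + 7*q)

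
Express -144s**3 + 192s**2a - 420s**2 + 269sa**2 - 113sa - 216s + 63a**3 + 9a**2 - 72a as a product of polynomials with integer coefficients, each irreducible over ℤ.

Group: 4s(-36s**2 - 33sa - 24s - 7a**2 - 8a) + (-9a + 9)(-36s**2 - 33sa - 24s - 7a**2 - 8a); both groups contain (-36s**2 - 33sa - 24s - 7a**2 - 8a), so (4s - 9a + 9) is a factor with cofactor -36s**2 - 33sa - 24s - 7a**2 - 8a.
The cofactor groups again: -36s**2 - 33sa - 24s - 7a**2 - 8a = -12s(3s + a) + (-7a - 8)(3s + a); both groups contain (3s + a), giving -(12s + 7a + 8)(3s + a).

-(4s - 9a + 9)(12s + 7a + 8)(3s + a)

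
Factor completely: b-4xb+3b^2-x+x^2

Group: x(x-b) + (-3b-1)(x-b); both groups contain (x-b).

(x-3b-1)(x-b)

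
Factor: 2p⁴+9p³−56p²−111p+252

(2p−3)(p+3)(p+7)(p−4)

Among the possible rational roots, p = 3/2 is a root, so (2p−3) is a factor; dividing leaves p³+6p²−19p−84.
Continuing, p = −7 is a root, giving the factor (p+7) and quotient p²−p−12.
The remaining quadratic factors as (p+3)(p−4).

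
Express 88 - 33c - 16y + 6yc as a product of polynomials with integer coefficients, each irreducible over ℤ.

(2y - 11)(3c - 8)

Group as (6yc - 16y) + (-33c + 88) = 2y(3c - 8) - 11(3c - 8).
Both groups share the factor (3c - 8).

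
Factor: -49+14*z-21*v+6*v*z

Group as (6*v*z-21*v) + (14*z-49) = 3*v*(2*z-7) + 7*(2*z-7).
Both groups share the factor (2*z-7).

(2*z-7)*(3*v+7)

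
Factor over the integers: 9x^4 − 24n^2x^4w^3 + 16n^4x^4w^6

Pull out the common factor x^4, leaving 16n^4w^6 − 24n^2w^3 + 9.
Recognize a perfect-square trinomial with the parts 4n^2w^3 and 3.

x^4(4n^2w^3 − 3)^2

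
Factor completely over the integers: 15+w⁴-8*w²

(w²-3)*(w²-5)

Substitute u = w² to get a quadratic in u, then factor.
w²-3 is irreducible over ℤ (3 is not a perfect square).
w²-5 is irreducible over ℤ (5 is not a perfect square).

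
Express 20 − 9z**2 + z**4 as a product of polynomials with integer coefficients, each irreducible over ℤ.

(z + 2)(z − 2)(z**2 − 5)

Substitute u = z**2 to get a quadratic in u, then factor.
z**2 − 4 is a difference of squares.
z**2 − 5 is irreducible over ℤ (5 is not a perfect square).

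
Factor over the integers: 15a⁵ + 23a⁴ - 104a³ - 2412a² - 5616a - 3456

Testing divisors of the constant over divisors of the leading coefficient, a = -6/5 is a root, so (5a + 6) is a factor; dividing leaves 3a⁴ + a³ - 22a² - 456a - 576.
Continuing, a = 6 is a root, giving the factor (a - 6) and quotient 3a³ + 19a² + 92a + 96.
Next, a = -4/3 is a root, giving the factor (3a + 4) and quotient a² + 5a + 24.
The quadratic a² + 5a + 24 has discriminant -71 < 0 and is irreducible over ℤ.

(3a + 4)(5a + 6)(a - 6)(a² + 5a + 24)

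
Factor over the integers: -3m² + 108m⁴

Every term has a factor of 3m². Then 36m² - 1 = (6m)² − (1)².

3m²(6m + 1)(6m - 1)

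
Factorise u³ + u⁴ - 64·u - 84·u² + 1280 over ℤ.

Testing divisors of the constant over divisors of the leading coefficient, u = 4 is a root, giving the factor (u - 4) and quotient u³ + 5·u² - 64·u - 320.
Then u = 8 is a root, giving the factor (u - 8) and quotient u² + 13·u + 40.
The remaining quadratic factors as (u + 8)(u + 5).

(u + 5)·(u + 8)·(u - 4)·(u - 8)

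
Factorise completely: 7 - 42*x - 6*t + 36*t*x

Group as (36*t*x - 6*t) + (-42*x + 7) = 6*t*(6*x - 1) - 7*(6*x - 1).
Both groups share the factor (6*x - 1).

(6*t - 7)*(6*x - 1)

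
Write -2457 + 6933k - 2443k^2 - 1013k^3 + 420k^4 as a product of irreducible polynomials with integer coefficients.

Trying the rational-root candidates, k = 3/7 is a root, so (7k - 3) is a factor; dividing leaves 60k^3 - 119k^2 - 400k + 819.
Continuing, k = 7/3 is a root, giving the factor (3k - 7) and quotient 20k^2 + 7k - 117.
The remaining quadratic factors as (4k - 9)(5k + 13).

(3k - 7)(4k - 9)(5k + 13)(7k - 3)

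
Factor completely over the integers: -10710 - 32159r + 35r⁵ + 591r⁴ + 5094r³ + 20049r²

(5r - 7)(7r + 2)(r + 9)(r² + 9r + 85)

By the rational root theorem, r = -9 is a root, so (r + 9) is a factor; dividing leaves 35r⁴ + 276r³ + 2610r² - 3441r - 1190.
Continuing, r = -2/7 is a root, so (7r + 2) is a factor; dividing leaves 5r³ + 38r² + 362r - 595.
Continuing, r = 7/5 is a root, so (5r - 7) is a factor; dividing leaves r² + 9r + 85.
The quadratic r² + 9r + 85 has discriminant -259 < 0 and is irreducible over ℤ.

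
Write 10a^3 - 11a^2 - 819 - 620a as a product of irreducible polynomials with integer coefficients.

Trying the rational-root candidates, a = -13/2 is a root, so (2a + 13) is a factor; dividing leaves 5a^2 - 38a - 63.
The remaining quadratic factors as (5a + 7)(a - 9).

(2a + 13)(5a + 7)(a - 9)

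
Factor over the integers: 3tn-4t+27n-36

Group as (3tn-4t) + (27n-36) = t(3n-4) + 9(3n-4).
Both groups share the factor (3n-4).

(3n-4)(t+9)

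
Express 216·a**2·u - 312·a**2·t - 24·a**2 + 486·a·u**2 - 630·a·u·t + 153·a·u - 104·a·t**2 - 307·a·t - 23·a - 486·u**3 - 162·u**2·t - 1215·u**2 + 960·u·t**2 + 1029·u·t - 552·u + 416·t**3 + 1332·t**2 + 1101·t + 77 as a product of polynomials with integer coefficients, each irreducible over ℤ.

Group: 3·a·(72·a·u - 104·a·t - 8·a - 54·u**2 + 6·u·t - 93·u + 104·t**2 + 151·t + 11) + (9·u + 4·t + 7)·(72·a·u - 104·a·t - 8·a - 54·u**2 + 6·u·t - 93·u + 104·t**2 + 151·t + 11); both groups contain (72·a·u - 104·a·t - 8·a - 54·u**2 + 6·u·t - 93·u + 104·t**2 + 151·t + 11), so (3·a + 9·u + 4·t + 7) is a factor with cofactor 72·a·u - 104·a·t - 8·a - 54·u**2 + 6·u·t - 93·u + 104·t**2 + 151·t + 11.
The cofactor groups again: 72·a·u - 104·a·t - 8·a - 54·u**2 + 6·u·t - 93·u + 104·t**2 + 151·t + 11 = 8·a·(9·u - 13·t - 1) + (-6·u - 8·t - 11)·(9·u - 13·t - 1); both groups contain (9·u - 13·t - 1), giving (8·a - 6·u - 8·t - 11)·(9·u - 13·t - 1).

(9·u - 13·t - 1)·(3·a + 9·u + 4·t + 7)·(8·a - 6·u - 8·t - 11)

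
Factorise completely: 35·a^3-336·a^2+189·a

Pull out the common factor 7·a, then factor the remaining trinomial.

7·a·(5·a-3)·(a-9)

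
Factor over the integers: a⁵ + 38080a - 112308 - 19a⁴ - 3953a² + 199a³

Among the possible rational roots, a = 6 is a root, so (a - 6) divides it; the quotient is a⁴ - 13a³ + 121a² - 3227a + 18718.
Next, a = 14 is a root, giving the factor (a - 14) and quotient a³ + a² + 135a - 1337.
Then a = 7 is a root, giving the factor (a - 7) and quotient a² + 8a + 191.
The quadratic a² + 8a + 191 has discriminant -700 < 0 and is irreducible over ℤ.

(a - 14)(a - 6)(a - 7)(a² + 8a + 191)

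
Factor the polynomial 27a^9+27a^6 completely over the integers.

Pull out the common factor 27a^6, leaving a^3+1.
Recognize a sum of cubes with the parts 1 and a.

27a^6(a+1)(a^2−a+1)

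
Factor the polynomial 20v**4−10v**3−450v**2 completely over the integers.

Pull out the common factor 10v**2, then factor the remaining trinomial.

10v**2(2v+9)(v−5)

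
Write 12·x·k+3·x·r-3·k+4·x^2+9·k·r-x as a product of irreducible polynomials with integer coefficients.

(x+3·k)·(4·x+3·r-1)

Group: 4·x·(x+3·k) + (3·r-1)·(x+3·k); both groups contain (x+3·k).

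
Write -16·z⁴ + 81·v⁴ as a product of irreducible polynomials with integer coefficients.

Write as (9·v²)² − (4·z²)², then factor 9·v² - 4·z² once more.

(3·v + 2·z)·(3·v - 2·z)·(9·v² + 4·z²)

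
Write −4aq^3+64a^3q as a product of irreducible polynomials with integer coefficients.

4aq(4a+q)(4a−q)

Pull out the common factor 4aq; 16a^2−q^2 is a difference of squares.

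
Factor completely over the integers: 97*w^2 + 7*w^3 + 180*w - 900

(7*w - 15)*(w + 10)*(w + 6)

By the rational root theorem, w = -6 is a root, giving the factor (w + 6) and quotient 7*w^2 + 55*w - 150.
The remaining quadratic factors as (7*w - 15)(w + 10).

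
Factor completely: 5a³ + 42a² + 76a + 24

(5a + 2)(a + 2)(a + 6)

By the rational root theorem, a = −6 is a root, so (a + 6) is a factor; dividing leaves 5a² + 12a + 4.
The remaining quadratic factors as (5a + 2)(a + 2).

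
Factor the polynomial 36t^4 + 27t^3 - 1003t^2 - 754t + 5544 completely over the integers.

Testing divisors of the constant over divisors of the leading coefficient, t = 14/3 is a root, so (3t - 14) is a factor; dividing leaves 12t^3 + 65t^2 - 31t - 396.
Next, t = 9/4 is a root, so (4t - 9) divides it; the quotient is 3t^2 + 23t + 44.
The remaining quadratic factors as (3t + 11)(t + 4).

(3t + 11)(3t - 14)(4t - 9)(t + 4)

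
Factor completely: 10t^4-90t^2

10t^2(t+3)(t-3)

Every term has a factor of 10t^2. Then t^2-9 = (t)² − (3)².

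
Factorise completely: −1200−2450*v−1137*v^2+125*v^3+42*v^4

Testing divisors of the constant over divisors of the leading coefficient, v = −6 is a root, so (v+6) divides it; the quotient is 42*v^3−127*v^2−375*v−200.
Continuing, v = −5/6 is a root, giving the factor (6*v+5) and quotient 7*v^2−27*v−40.
The remaining quadratic factors as (v−5)(7*v+8).

(6*v+5)*(7*v+8)*(v+6)*(v−5)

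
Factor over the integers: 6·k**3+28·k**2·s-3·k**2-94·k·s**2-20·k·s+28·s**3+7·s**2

Group: k·(6·k**2-14·k·s-3·k+4·s**2+s) + 7·s·(6·k**2-14·k·s-3·k+4·s**2+s); both groups contain (6·k**2-14·k·s-3·k+4·s**2+s), so (k+7·s) is a factor with cofactor 6·k**2-14·k·s-3·k+4·s**2+s.
The cofactor groups again: 6·k**2-14·k·s-3·k+4·s**2+s = 2·k·(3·k-s) + (-4·s-1)·(3·k-s); both groups contain (3·k-s), giving (2·k-4·s-1)·(3·k-s).

(2·k-4·s-1)·(3·k-s)·(k+7·s)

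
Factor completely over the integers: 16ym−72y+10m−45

Group as (16ym−72y) + (10m−45) = 8y(2m−9) + 5(2m−9).
Both groups share the factor (2m−9).

(2m−9)(8y+5)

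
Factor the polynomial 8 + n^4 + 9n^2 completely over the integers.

Substitute u = n^2 to get a quadratic in u, then factor.
n^2 + 8 is irreducible over ℤ (always positive, so no real roots).
n^2 + 1 is irreducible over ℤ (sum of squares).

(n^2 + 1)(n^2 + 8)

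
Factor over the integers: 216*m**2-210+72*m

Pull out the common factor 6, then factor the remaining trinomial.

6*(6*m+7)*(6*m-5)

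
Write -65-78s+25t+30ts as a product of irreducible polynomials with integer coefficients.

Group as (30ts+25t) + (-78s-65) = 5t(6s+5) - 13(6s+5).
Both groups share the factor (6s+5).

(5t-13)(6s+5)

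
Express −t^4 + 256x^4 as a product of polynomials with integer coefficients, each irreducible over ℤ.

(4x − t)(4x + t)(16x^2 + t^2)

Write as (16x^2)² − (t^2)², then factor 16x^2 − t^2 once more.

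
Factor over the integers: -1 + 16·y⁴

Difference of squares twice: with A = 2·y and B = 1, A⁴ − B⁴ = (A² − B²)(A² + B²), and A² − B² factors again.

(2·y + 1)·(2·y - 1)·(4·y² + 1)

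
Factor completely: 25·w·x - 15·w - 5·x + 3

Group as (25·w·x - 15·w) + (-5·x + 3) = 5·w·(5·x - 3) - (5·x - 3).
Both groups share the factor (5·x - 3).

(5·w - 1)·(5·x - 3)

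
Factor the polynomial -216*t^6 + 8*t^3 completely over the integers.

-8*t^3*(3*t - 1)*(9*t^2 + 3*t + 1)

Factor out 8*t^3 first: what remains is -27*t^3 + 1.
Recognize a difference of cubes with the parts 1 and 3*t.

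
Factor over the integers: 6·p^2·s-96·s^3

6·s·(p+4·s)·(p-4·s)

Factor out 6·s, leaving p^2-16·s^2, which is a difference of two squares.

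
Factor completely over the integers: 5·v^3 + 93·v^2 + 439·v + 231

(5·v + 3)·(v + 11)·(v + 7)

By the rational root theorem, v = −11 is a root, giving the factor (v + 11) and quotient 5·v^2 + 38·v + 21.
The remaining quadratic factors as (5·v + 3)(v + 7).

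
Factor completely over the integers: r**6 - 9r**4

Every term has a factor of r**4; factoring it out leaves r**2 - 9.
Recognize a difference of squares with the parts r and 3.

r**4(r + 3)(r - 3)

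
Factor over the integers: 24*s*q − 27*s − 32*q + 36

(3*s − 4)*(8*q − 9)

Group as (24*s*q − 27*s) + (−32*q + 36) = 3*s*(8*q − 9) − 4*(8*q − 9).
Both groups share the factor (8*q − 9).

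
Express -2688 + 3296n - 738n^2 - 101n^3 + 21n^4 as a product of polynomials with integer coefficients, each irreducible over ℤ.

(3n - 8)(7n - 8)(n + 6)(n - 7)

By the rational root theorem, n = -6 is a root, so (n + 6) divides it; the quotient is 21n^3 - 227n^2 + 624n - 448.
Next, n = 8/7 is a root, so (7n - 8) is a factor; dividing leaves 3n^2 - 29n + 56.
The remaining quadratic factors as (3n - 8)(n - 7).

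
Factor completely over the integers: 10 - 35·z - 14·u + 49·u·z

(7·u - 5)·(7·z - 2)

Group as (49·u·z - 14·u) + (-35·z + 10) = 7·u·(7·z - 2) - 5·(7·z - 2).
Both groups share the factor (7·z - 2).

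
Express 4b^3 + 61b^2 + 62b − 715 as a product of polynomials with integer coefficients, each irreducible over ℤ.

Among the possible rational roots, b = 11/4 is a root, giving the factor (4b − 11) and quotient b^2 + 18b + 65.
The remaining quadratic factors as (b + 13)(b + 5).

(4b − 11)(b + 13)(b + 5)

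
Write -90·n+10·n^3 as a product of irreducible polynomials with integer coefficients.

10·n·(n+3)·(n-3)

Every term has a factor of 10·n. Then n^2-9 = (n)² − (3)².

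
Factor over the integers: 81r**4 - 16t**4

(3r)⁴ − (2t)⁴ = ((3r)² − (2t)²)((3r)² + (2t)²); the first factor splits again, the second (9r**2 + 4t**2) is irreducible.

(3r + 2t)(3r - 2t)(9r**2 + 4t**2)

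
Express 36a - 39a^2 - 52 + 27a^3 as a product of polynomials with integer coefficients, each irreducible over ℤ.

Group as (27a^3 + 36a) + (-39a^2 - 52) = 9a(3a^2 + 4) - 13(3a^2 + 4).
Both groups share the factor (3a^2 + 4).

(9a - 13)(3a^2 + 4)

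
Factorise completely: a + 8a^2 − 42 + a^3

(a + 3)(a + 7)(a − 2)

Among the possible rational roots, a = 2 is a root, so (a − 2) is a factor; dividing leaves a^2 + 10a + 21.
The remaining quadratic factors as (a + 3)(a + 7).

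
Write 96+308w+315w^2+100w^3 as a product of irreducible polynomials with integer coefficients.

(4w+3)(5w+4)(5w+8)

Testing divisors of the constant over divisors of the leading coefficient, w = −4/5 is a root, giving the factor (5w+4) and quotient 20w^2+47w+24.
The remaining quadratic factors as (5w+8)(4w+3).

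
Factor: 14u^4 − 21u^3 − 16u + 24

Group as (14u^4 − 16u) + (−21u^3 + 24) = 2u(7u^3 − 8) − 3(7u^3 − 8).
Both groups share the factor (7u^3 − 8).

(2u − 3)(7u^3 − 8)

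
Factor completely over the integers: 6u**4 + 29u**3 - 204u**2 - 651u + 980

(6u - 7)(u + 4)(u + 7)(u - 5)

Trying the rational-root candidates, u = -7 is a root, so (u + 7) is a factor; dividing leaves 6u**3 - 13u**2 - 113u + 140.
Then u = -4 is a root, so (u + 4) is a factor; dividing leaves 6u**2 - 37u + 35.
The remaining quadratic factors as (6u - 7)(u - 5).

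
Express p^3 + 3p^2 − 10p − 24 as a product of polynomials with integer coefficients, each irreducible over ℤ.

(p + 2)(p + 4)(p − 3)

Trying the rational-root candidates, p = −4 is a root, so (p + 4) is a factor; dividing leaves p^2 − p − 6.
The remaining quadratic factors as (p + 2)(p − 3).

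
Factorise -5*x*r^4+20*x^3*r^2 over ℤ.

Pull out the common factor 5*x*r^2; 4*x^2-r^2 is a difference of squares.

5*r^2*x*(2*x-r)*(2*x+r)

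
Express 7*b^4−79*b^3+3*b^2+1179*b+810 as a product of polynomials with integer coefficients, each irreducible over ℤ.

(7*b+5)*(b+3)*(b−6)*(b−9)

By the rational root theorem, b = −3 is a root, so (b+3) is a factor; dividing leaves 7*b^3−100*b^2+303*b+270.
Next, b = −5/7 is a root, so (7*b+5) is a factor; dividing leaves b^2−15*b+54.
The remaining quadratic factors as (b−9)(b−6).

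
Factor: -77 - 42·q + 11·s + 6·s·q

(6·q + 11)·(s - 7)

Group as (6·s·q + 11·s) + (-42·q - 77) = s·(6·q + 11) - 7·(6·q + 11).
Both groups share the factor (6·q + 11).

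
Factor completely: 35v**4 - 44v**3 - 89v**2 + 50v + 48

(5v + 3)(7v + 8)(v - 1)(v - 2)

Trying the rational-root candidates, v = -8/7 is a root, so (7v + 8) is a factor; dividing leaves 5v**3 - 12v**2 + v + 6.
Next, v = 2 is a root, giving the factor (v - 2) and quotient 5v**2 - 2v - 3.
The remaining quadratic factors as (v - 1)(5v + 3).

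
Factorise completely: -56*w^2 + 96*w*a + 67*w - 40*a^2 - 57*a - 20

-(7*w - 5*a - 4)*(8*w - 8*a - 5)

Group: -8*w*(7*w - 5*a - 4) + (8*a + 5)*(7*w - 5*a - 4); both groups contain (7*w - 5*a - 4).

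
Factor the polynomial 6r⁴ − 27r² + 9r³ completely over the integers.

3r²(2r − 3)(r + 3)

Pull out the common factor 3r², then factor the remaining trinomial.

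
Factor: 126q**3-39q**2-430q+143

By the rational root theorem, q = 1/3 is a root, so (3q-1) divides it; the quotient is 42q**2+q-143.
The remaining quadratic factors as (6q-11)(7q+13).

(3q-1)(6q-11)(7q+13)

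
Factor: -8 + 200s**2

8(5s + 1)(5s - 1)

Factor out 8, leaving 25s**2 - 1, which is a difference of two squares.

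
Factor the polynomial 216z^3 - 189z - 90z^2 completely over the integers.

9z(4z + 3)(6z - 7)

Pull out the common factor 9z, then factor the remaining trinomial.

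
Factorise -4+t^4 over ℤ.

(t^2+2)*(t^2-2)

Substitute u = t^2 to get a quadratic in u, then factor.
t^2-2 is irreducible over ℤ (2 is not a perfect square).
t^2+2 is irreducible over ℤ (always positive, so no real roots).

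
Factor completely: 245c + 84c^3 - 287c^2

Pull out the common factor 7c, then factor the remaining trinomial.

7c(3c - 5)(4c - 7)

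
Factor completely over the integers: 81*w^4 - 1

Write as (9*w^2)² − (1)², then factor 9*w^2 - 1 once more.

(3*w + 1)*(3*w - 1)*(9*w^2 + 1)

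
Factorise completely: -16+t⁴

(t)⁴ − (2)⁴ = ((t)² − (2)²)((t)² + (2)²); the first factor splits again, the second (t²+4) is irreducible.

(t+2)*(t-2)*(t²+4)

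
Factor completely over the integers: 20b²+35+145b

Pull out the common factor 5, then factor the remaining trinomial.

5(4b+1)(b+7)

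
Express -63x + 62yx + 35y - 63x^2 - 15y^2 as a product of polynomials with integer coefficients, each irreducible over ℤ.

Group: -5y(3y - 7x - 7) + 9x(3y - 7x - 7); both groups contain (3y - 7x - 7).

-(3y - 7x - 7)(5y - 9x)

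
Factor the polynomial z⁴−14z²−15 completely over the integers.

Substitute u = z² to get a quadratic in u, then factor.
z²+1 is irreducible over ℤ (sum of squares).
z²−15 is irreducible over ℤ (15 is not a perfect square).

(z²+1)(z²−15)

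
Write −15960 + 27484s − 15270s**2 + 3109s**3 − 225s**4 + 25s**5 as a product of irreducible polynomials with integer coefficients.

By the rational root theorem, s = 6/5 is a root, so (5s − 6) divides it; the quotient is 5s**4 − 39s**3 + 575s**2 − 2364s + 2660.
Continuing, s = 2 is a root, giving the factor (s − 2) and quotient 5s**3 − 29s**2 + 517s − 1330.
Then s = 14/5 is a root, so (5s − 14) divides it; the quotient is s**2 − 3s + 95.
The quadratic s**2 − 3s + 95 has discriminant −371 < 0 and is irreducible over ℤ.

(5s − 14)(5s − 6)(s − 2)(s**2 − 3s + 95)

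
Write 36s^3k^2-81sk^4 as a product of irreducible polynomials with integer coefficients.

9k^2s(2s-3k)(2s+3k)

Every term has a factor of 9sk^2. Then 4s^2-9k^2 = (2s)² − (3k)².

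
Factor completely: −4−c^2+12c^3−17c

Among the possible rational roots, c = 4/3 is a root, giving the factor (3c−4) and quotient 4c^2+5c+1.
The remaining quadratic factors as (c+1)(4c+1).

(3c−4)(4c+1)(c+1)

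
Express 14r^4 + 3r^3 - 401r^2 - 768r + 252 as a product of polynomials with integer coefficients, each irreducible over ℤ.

By the rational root theorem, r = -3 is a root, so (r + 3) is a factor; dividing leaves 14r^3 - 39r^2 - 284r + 84.
Then r = 2/7 is a root, so (7r - 2) divides it; the quotient is 2r^2 - 5r - 42.
The remaining quadratic factors as (r - 6)(2r + 7).

(2r + 7)(7r - 2)(r + 3)(r - 6)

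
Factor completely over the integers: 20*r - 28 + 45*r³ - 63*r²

(5*r - 7)*(9*r² + 4)

Group as (45*r³ + 20*r) + (-63*r² - 28) = 5*r*(9*r² + 4) - 7*(9*r² + 4).
Both groups share the factor (9*r² + 4).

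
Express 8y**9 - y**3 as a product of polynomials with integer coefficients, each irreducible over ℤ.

y**3(2y**2 - 1)(4y**4 + 2y**2 + 1)

Every term has a factor of y**3; factoring it out leaves 8y**6 - 1.
Recognize a difference of cubes with the parts 2y**2 and 1.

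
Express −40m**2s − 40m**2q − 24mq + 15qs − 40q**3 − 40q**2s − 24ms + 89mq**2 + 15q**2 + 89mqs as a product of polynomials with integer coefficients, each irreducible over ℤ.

Group: q(−40m**2 + 89mq − 24m − 40q**2 + 15q) + s(−40m**2 + 89mq − 24m − 40q**2 + 15q); both groups contain (−40m**2 + 89mq − 24m − 40q**2 + 15q), so (q + s) is a factor with cofactor −40m**2 + 89mq − 24m − 40q**2 + 15q.
The cofactor groups again: −40m**2 + 89mq − 24m − 40q**2 + 15q = −5m(8m − 5q) + (8q − 3)(8m − 5q); both groups contain (8m − 5q), giving −(5m − 8q + 3)(8m − 5q).

−(5m − 8q + 3)(8m − 5q)(q + s)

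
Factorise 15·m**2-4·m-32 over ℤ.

Need a pair with product 15·(-32) = -480 and sum -4: that's 20 and -24.
Split the middle term: 15·m**2+20·m - 24·m-32 = 5·m·(3·m+4) - 8·(3·m+4).

(3·m+4)·(5·m-8)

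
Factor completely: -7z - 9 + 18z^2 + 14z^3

(7z + 9)(2z^2 - 1)

Group as (14z^3 - 7z) + (18z^2 - 9) = 7z(2z^2 - 1) + 9(2z^2 - 1).
Both groups share the factor (2z^2 - 1).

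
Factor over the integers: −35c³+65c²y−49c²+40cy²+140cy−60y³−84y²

Group: c(−35c²−5cy−49c+30y²+42y) − 2y(−35c²−5cy−49c+30y²+42y); both groups contain (−35c²−5cy−49c+30y²+42y), so (c−2y) is a factor with cofactor −35c²−5cy−49c+30y²+42y.
The cofactor groups again: −35c²−5cy−49c+30y²+42y = −5c(7c−6y) + (−5y−7)(7c−6y); both groups contain (7c−6y), giving −(5c+5y+7)(7c−6y).

−(5c+5y+7)(7c−6y)(c−2y)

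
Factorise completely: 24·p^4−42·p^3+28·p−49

(4·p−7)·(6·p^3+7)

Group as (24·p^4+28·p) + (−42·p^3−49) = 4·p·(6·p^3+7) − 7·(6·p^3+7).
Both groups share the factor (6·p^3+7).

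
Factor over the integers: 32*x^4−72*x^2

Pull out the common factor 8*x^2; 4*x^2−9 is a difference of squares.

8*x^2*(2*x+3)*(2*x−3)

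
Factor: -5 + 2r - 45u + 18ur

(2r - 5)(9u + 1)

Group as (18ur - 45u) + (2r - 5) = 9u(2r - 5) + (2r - 5).
Both groups share the factor (2r - 5).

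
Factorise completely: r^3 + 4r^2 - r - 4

Among the possible rational roots, r = 1 is a root, so (r - 1) is a factor; dividing leaves r^2 + 5r + 4.
The remaining quadratic factors as (r + 4)(r + 1).

(r + 1)(r + 4)(r - 1)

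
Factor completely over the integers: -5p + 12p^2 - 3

(3p + 1)(4p - 3)

Need a pair with product 12·(-3) = -36 and sum -5: that's -9 and 4.
Split the middle term: 12p^2 - 9p + 4p - 3 = 3p(4p - 3) + (4p - 3).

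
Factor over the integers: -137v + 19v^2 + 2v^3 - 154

(2v - 11)(v + 1)(v + 14)

Among the possible rational roots, v = 11/2 is a root, giving the factor (2v - 11) and quotient v^2 + 15v + 14.
The remaining quadratic factors as (v + 14)(v + 1).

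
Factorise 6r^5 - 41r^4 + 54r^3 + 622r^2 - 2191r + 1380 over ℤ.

(6r - 5)(r + 4)(r - 3)(r^2 - 7r + 23)

Testing divisors of the constant over divisors of the leading coefficient, r = 5/6 is a root, so (6r - 5) is a factor; dividing leaves r^4 - 6r^3 + 4r^2 + 107r - 276.
Continuing, r = 3 is a root, giving the factor (r - 3) and quotient r^3 - 3r^2 - 5r + 92.
Continuing, r = -4 is a root, so (r + 4) is a factor; dividing leaves r^2 - 7r + 23.
The quadratic r^2 - 7r + 23 has discriminant -43 < 0 and is irreducible over ℤ.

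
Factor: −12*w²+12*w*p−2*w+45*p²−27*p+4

Group: −2*w*(6*w−15*p+4) + (−3*p+1)*(6*w−15*p+4); both groups contain (6*w−15*p+4).

−(6*w−15*p+4)*(2*w+3*p−1)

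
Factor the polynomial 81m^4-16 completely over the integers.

(3m)⁴ − (2)⁴ = ((3m)² − (2)²)((3m)² + (2)²); the first factor splits again, the second (9m^2+4) is irreducible.

(3m+2)(3m-2)(9m^2+4)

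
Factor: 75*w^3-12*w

Factor out 3*w, leaving 25*w^2-4, which is a difference of two squares.

3*w*(5*w+2)*(5*w-2)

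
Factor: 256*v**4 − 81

Write as (16*v**2)² − (9)², then factor 16*v**2 − 9 once more.

(4*v + 3)*(4*v − 3)*(16*v**2 + 9)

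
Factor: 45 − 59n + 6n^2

Need a pair with product 6·45 = 270 and sum −59: that's −5 and −54.
Split the middle term: 6n^2 − 5n − 54n + 45 = n(6n − 5) − 9(6n − 5).

(6n − 5)(n − 9)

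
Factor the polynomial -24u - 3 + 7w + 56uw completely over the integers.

(7w - 3)(8u + 1)

Group as (56uw - 24u) + (7w - 3) = 8u(7w - 3) + (7w - 3).
Both groups share the factor (7w - 3).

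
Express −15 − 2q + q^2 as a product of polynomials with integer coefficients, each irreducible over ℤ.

Two integers with product −15 and sum −2 are −5 and 3.

(q + 3)(q − 5)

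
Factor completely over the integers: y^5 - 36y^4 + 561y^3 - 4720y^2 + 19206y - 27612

Among the possible rational roots, y = 13 is a root, so (y - 13) is a factor; dividing leaves y^4 - 23y^3 + 262y^2 - 1314y + 2124.
Continuing, y = 6 is a root, giving the factor (y - 6) and quotient y^3 - 17y^2 + 160y - 354.
Next, y = 3 is a root, so (y - 3) divides it; the quotient is y^2 - 14y + 118.
The quadratic y^2 - 14y + 118 has discriminant -276 < 0 and is irreducible over ℤ.

(y - 13)(y - 3)(y - 6)(y^2 - 14y + 118)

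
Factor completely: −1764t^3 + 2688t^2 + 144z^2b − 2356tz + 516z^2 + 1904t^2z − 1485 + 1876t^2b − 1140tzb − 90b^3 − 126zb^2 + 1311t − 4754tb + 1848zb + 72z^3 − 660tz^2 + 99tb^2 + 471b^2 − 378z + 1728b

Group: 9t(−196t^2 + 168tz + 252tb − 28t − 36z^2 − 108zb + 12z − 45b^2 − 102b + 99) + (−2z + 2b − 15)(−196t^2 + 168tz + 252tb − 28t − 36z^2 − 108zb + 12z − 45b^2 − 102b + 99); both groups contain (−196t^2 + 168tz + 252tb − 28t − 36z^2 − 108zb + 12z − 45b^2 − 102b + 99), so (9t − 2z + 2b − 15) is a factor with cofactor −196t^2 + 168tz + 252tb − 28t − 36z^2 − 108zb + 12z − 45b^2 − 102b + 99.
The cofactor groups again: −196t^2 + 168tz + 252tb − 28t − 36z^2 − 108zb + 12z − 45b^2 − 102b + 99 = −14t(14t − 6z − 15b + 11) + (6z + 3b + 9)(14t − 6z − 15b + 11); both groups contain (14t − 6z − 15b + 11), giving −(14t − 6z − 3b − 9)(14t − 6z − 15b + 11).

−(14t − 6z − 15b + 11)(14t − 6z − 3b − 9)(9t − 2z + 2b − 15)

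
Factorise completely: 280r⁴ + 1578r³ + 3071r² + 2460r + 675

By the rational root theorem, r = -3/5 is a root, giving the factor (5r + 3) and quotient 56r³ + 282r² + 445r + 225.
Continuing, r = -5/2 is a root, so (2r + 5) divides it; the quotient is 28r² + 71r + 45.
The remaining quadratic factors as (7r + 9)(4r + 5).

(2r + 5)(4r + 5)(5r + 3)(7r + 9)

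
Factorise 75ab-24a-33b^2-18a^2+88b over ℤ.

-(3a-11b)(6a-3b+8)

Group: -6a(3a-11b) + (3b-8)(3a-11b); both groups contain (3a-11b).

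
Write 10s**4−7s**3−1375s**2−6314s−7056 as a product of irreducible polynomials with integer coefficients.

By the rational root theorem, s = −8 is a root, so (s+8) is a factor; dividing leaves 10s**3−87s**2−679s−882.
Next, s = 14 is a root, so (s−14) is a factor; dividing leaves 10s**2+53s+63.
The remaining quadratic factors as (5s+9)(2s+7).

(2s+7)(5s+9)(s+8)(s−14)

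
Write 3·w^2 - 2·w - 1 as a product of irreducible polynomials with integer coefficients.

(3·w + 1)·(w - 1)

Need a pair with product 3·(-1) = -3 and sum -2: that's -3 and 1.
Split the middle term: 3·w^2 - 3·w + w - 1 = 3·w·(w - 1) + (w - 1).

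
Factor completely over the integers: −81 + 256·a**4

(4·a + 3)·(4·a − 3)·(16·a**2 + 9)

(4·a)⁴ − (3)⁴ = ((4·a)² − (3)²)((4·a)² + (3)²); the first factor splits again, the second (16·a**2 + 9) is irreducible.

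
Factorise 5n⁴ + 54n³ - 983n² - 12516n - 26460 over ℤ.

(5n + 14)(n + 14)(n + 9)(n - 15)

Testing divisors of the constant over divisors of the leading coefficient, n = -14 is a root, so (n + 14) divides it; the quotient is 5n³ - 16n² - 759n - 1890.
Then n = -9 is a root, giving the factor (n + 9) and quotient 5n² - 61n - 210.
The remaining quadratic factors as (n - 15)(5n + 14).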